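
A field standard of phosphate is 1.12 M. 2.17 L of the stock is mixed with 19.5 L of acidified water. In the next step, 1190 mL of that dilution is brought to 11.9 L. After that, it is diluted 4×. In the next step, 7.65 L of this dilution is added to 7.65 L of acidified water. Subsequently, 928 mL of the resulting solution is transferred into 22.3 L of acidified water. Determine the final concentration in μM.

Overall dilution factor = 9.986 × 10 × 4 × 2 × 25.03 = 2.00 × 10⁴.
1.12 M / 2.00 × 10⁴ = 5.60 × 10⁻⁵ M = 56.0 μM.

56.0 μM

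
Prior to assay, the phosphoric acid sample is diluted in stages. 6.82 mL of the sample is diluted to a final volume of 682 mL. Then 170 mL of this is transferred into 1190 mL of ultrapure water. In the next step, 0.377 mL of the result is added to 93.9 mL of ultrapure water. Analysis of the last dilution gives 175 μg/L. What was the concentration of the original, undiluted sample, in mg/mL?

35.0 mg/mL

Overall dilution factor = 100 × 8 × 250.1 = 2.00 × 10⁵.
Original = 175 μg/L × 2.00 × 10⁵ = 3.50 × 10⁷ μg/L = 35.0 mg/mL.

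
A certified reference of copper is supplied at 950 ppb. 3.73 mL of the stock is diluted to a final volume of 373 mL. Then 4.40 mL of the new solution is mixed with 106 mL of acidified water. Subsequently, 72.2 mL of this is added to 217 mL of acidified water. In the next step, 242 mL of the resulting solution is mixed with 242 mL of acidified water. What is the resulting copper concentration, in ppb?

Overall dilution factor = 100 × 25.09 × 4.006 × 2 = 2.01 × 10⁴.
950 ppb / 2.01 × 10⁴ = 0.0473 ppb.

0.0473 ppb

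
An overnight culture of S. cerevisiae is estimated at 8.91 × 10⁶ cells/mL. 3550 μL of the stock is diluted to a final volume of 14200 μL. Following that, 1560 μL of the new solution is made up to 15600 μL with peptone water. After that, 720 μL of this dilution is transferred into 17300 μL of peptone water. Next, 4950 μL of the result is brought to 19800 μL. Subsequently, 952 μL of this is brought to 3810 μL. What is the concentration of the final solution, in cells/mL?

Overall dilution factor = 4 × 10 × 25.03 × 4 × 4.002 = 1.60 × 10⁴.
8.91 × 10⁶ cells/mL / 1.60 × 10⁴ = 556 cells/mL.

556 cells/mL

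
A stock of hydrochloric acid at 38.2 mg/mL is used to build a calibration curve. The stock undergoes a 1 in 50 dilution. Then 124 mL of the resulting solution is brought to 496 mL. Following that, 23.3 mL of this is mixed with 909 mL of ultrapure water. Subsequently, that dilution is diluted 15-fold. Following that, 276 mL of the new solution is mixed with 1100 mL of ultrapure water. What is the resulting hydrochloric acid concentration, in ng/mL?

Overall dilution factor = 50 × 4 × 40.01 × 15 × 4.986 = 5.98 × 10⁵.
38.2 mg/mL / 5.98 × 10⁵ = 6.38 × 10⁻⁵ mg/mL = 63.8 ng/mL.

63.8 ng/mL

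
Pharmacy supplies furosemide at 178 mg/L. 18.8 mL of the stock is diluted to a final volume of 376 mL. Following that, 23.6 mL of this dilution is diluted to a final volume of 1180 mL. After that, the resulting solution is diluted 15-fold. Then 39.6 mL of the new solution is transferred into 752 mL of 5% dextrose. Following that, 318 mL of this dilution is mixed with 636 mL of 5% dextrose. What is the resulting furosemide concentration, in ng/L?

198 ng/L

Overall dilution factor = 20 × 50 × 15 × 19.99 × 3 = 9.00 × 10⁵.
178 mg/L / 9.00 × 10⁵ = 1.98 × 10⁻⁴ mg/L = 198 ng/L.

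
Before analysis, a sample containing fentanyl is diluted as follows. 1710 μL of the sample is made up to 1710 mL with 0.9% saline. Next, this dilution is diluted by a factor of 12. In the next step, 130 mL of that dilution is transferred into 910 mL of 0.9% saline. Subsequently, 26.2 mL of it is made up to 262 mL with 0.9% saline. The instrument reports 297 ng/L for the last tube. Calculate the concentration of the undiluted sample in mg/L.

285 mg/L

Overall dilution factor = 1000 × 12 × 8 × 10 = 9.60 × 10⁵.
Original = 297 ng/L × 9.60 × 10⁵ = 2.85 × 10⁸ ng/L = 285 mg/L.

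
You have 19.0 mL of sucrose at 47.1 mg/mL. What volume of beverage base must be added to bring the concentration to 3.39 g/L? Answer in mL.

3.39 g/L = 3.39 mg/mL.
V₂ = C₁V₁/C₂ = 47.1 × 19.0 / 3.39 = 264 mL.
Diluent to add = V₂ − V₁ = 264 − 19.0 = 245 mL.

245 mL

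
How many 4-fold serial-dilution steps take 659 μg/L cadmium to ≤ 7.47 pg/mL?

Need 4ⁿ ≥ 8.82 × 10⁴, so n ≥ log(8.82 × 10⁴)/log(4) = 8.21.
Minimum whole steps: n = 9.

9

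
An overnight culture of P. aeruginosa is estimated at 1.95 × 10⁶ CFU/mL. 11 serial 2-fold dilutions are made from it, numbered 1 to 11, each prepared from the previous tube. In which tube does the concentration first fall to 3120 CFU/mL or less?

tube 10

Tube n has concentration 1.95 × 10⁶ CFU/mL / 2ⁿ.
Need 2ⁿ ≥ 1.95 × 10⁶ CFU/mL / 3120 CFU/mL = 625, so n ≥ 9.29.
First such tube: n = 10.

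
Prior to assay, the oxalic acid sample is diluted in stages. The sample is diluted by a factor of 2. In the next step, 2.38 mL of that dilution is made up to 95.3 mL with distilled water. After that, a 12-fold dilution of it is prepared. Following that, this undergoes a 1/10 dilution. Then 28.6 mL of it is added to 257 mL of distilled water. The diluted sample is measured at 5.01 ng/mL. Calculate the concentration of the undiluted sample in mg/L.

Overall dilution factor = 2 × 40.04 × 12 × 10 × 9.986 = 9.60 × 10⁴.
Original = 5.01 ng/mL × 9.60 × 10⁴ = 4.81 × 10⁵ ng/mL = 481 mg/L.

481 mg/L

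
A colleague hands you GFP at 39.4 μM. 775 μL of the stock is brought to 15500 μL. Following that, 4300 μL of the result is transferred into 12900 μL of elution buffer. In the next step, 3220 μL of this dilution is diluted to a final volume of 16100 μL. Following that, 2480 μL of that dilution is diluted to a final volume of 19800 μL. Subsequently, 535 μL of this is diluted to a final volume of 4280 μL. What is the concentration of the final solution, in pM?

1540 pM

Overall dilution factor = 20 × 4 × 5 × 7.984 × 8 = 2.55 × 10⁴.
39.4 μM / 2.55 × 10⁴ = 1.54 × 10⁻³ μM = 1540 pM.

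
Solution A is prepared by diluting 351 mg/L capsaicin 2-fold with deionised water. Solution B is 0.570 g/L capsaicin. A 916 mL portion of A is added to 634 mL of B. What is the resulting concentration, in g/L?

C_A = 351 mg/L / 2 = 176 mg/L.
C_B = 0.570 g/L = 570 mg/L.
C_mix = (C_A·V_A + C_B·V_B)/(V_A + V_B) = (176×916 + 570×634) / 1550 = 337 mg/L = 0.337 g/L.

0.337 g/L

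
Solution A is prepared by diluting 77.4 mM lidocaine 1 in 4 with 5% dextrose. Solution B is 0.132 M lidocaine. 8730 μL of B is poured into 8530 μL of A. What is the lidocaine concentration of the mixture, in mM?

C_A = 77.4 mM / 4 = 19.4 mM.
C_B = 0.132 M = 132 mM.
C_mix = (C_A·V_A + C_B·V_B)/(V_A + V_B) = (19.4×8530 + 132×8730) / 17260 = 76.3 mM.

76.3 mM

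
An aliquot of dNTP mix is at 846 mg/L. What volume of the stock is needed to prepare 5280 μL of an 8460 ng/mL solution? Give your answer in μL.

52.8 μL

8460 ng/mL = 8.46 mg/L.
V₁ = C₂V₂/C₁ = 8.46 × 5280 / 846 = 52.8 μL.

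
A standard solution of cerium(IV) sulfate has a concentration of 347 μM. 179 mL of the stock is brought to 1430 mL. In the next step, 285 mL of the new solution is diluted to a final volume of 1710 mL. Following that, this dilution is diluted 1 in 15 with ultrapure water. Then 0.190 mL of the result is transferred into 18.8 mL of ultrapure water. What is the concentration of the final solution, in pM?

Overall dilution factor = 7.989 × 6 × 15 × 99.95 = 7.19 × 10⁴.
347 μM / 7.19 × 10⁴ = 4.83 × 10⁻³ μM = 4830 pM.

4830 pM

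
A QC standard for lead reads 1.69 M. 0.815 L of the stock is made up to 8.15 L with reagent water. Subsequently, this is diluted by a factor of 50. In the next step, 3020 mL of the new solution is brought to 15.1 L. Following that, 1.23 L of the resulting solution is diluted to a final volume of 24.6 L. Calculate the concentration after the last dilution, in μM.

Overall dilution factor = 10 × 50 × 5 × 20 = 5.00 × 10⁴.
1.69 M / 5.00 × 10⁴ = 3.38 × 10⁻⁵ M = 33.8 μM.

33.8 μM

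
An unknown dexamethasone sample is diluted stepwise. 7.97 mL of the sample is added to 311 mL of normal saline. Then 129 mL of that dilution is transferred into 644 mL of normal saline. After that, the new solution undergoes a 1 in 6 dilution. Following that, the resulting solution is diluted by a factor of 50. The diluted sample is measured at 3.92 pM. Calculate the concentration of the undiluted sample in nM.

Overall dilution factor = 40.02 × 5.992 × 6 × 50 = 7.19 × 10⁴.
Original = 3.92 pM × 7.19 × 10⁴ = 2.82 × 10⁵ pM = 282 nM.

282 nM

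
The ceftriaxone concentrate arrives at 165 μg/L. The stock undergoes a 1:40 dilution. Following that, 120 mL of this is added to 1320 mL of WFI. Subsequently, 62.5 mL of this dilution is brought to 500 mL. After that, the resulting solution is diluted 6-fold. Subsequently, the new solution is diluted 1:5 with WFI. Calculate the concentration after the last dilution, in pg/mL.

1.43 pg/mL

Overall dilution factor = 40 × 12 × 8 × 6 × 5 = 1.15 × 10⁵.
165 μg/L / 1.15 × 10⁵ = 1.43 × 10⁻³ μg/L = 1.43 pg/mL.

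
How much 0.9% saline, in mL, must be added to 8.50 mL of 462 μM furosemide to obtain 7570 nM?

7570 nM = 7.57 μM.
V₂ = C₁V₁/C₂ = 462 × 8.50 / 7.57 = 519 mL.
Diluent to add = V₂ − V₁ = 519 − 8.50 = 510 mL.

510 mL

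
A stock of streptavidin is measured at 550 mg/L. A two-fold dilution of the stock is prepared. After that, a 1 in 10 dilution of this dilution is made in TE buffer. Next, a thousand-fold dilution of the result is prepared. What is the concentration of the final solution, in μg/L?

27.5 μg/L

Overall dilution factor = 2 × 10 × 1000 = 2.00 × 10⁴.
550 mg/L / 2.00 × 10⁴ = 0.0275 mg/L = 27.5 μg/L.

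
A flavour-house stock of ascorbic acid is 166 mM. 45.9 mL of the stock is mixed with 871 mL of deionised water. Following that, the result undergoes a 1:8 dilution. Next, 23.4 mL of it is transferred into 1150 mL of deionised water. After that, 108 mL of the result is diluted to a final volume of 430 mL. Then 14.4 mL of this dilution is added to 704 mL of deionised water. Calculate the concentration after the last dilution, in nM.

Overall dilution factor = 19.98 × 8 × 50.15 × 3.981 × 49.89 = 1.59 × 10⁶.
166 mM / 1.59 × 10⁶ = 1.04 × 10⁻⁴ mM = 104 nM.

104 nM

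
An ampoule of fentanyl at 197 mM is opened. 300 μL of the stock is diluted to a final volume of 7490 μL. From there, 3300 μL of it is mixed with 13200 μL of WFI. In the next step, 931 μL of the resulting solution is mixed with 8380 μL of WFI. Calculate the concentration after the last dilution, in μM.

158 μM

Overall dilution factor = 24.97 × 5 × 10.00 = 1248.
197 mM / 1248 = 0.158 mM = 158 μM.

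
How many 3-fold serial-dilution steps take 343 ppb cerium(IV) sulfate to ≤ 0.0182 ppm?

Need 3ⁿ ≥ 18.8, so n ≥ log(18.8)/log(3) = 2.67.
Minimum whole steps: n = 3.

3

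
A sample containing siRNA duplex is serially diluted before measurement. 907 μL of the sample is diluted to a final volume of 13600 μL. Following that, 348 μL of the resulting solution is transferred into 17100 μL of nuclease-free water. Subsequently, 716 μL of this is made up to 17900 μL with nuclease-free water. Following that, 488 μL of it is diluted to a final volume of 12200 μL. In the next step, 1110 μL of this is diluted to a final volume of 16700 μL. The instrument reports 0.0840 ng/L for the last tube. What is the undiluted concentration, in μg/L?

Overall dilution factor = 14.99 × 50.14 × 25 × 25 × 15.05 = 7.07 × 10⁶.
Original = 0.0840 ng/L × 7.07 × 10⁶ = 5.94 × 10⁵ ng/L = 594 μg/L.

594 μg/L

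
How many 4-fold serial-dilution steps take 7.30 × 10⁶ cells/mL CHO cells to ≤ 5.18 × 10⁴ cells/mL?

Need 4ⁿ ≥ 141, so n ≥ log(141)/log(4) = 3.57.
Minimum whole steps: n = 4.

4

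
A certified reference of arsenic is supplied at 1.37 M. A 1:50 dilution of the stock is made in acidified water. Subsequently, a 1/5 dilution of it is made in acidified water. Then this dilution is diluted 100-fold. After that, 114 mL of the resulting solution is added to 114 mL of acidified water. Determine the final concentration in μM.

27.4 μM

Overall dilution factor = 50 × 5 × 100 × 2 = 5.00 × 10⁴.
1.37 M / 5.00 × 10⁴ = 2.74 × 10⁻⁵ M = 27.4 μM.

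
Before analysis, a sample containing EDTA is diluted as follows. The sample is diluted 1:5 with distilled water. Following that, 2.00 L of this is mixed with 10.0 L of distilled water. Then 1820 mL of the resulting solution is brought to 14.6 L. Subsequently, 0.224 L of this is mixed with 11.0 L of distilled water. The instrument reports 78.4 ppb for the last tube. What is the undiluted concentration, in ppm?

Overall dilution factor = 5 × 6 × 8.022 × 50.11 = 1.21 × 10⁴.
Original = 78.4 ppb × 1.21 × 10⁴ = 9.45 × 10⁵ ppb = 945 ppm.

945 ppm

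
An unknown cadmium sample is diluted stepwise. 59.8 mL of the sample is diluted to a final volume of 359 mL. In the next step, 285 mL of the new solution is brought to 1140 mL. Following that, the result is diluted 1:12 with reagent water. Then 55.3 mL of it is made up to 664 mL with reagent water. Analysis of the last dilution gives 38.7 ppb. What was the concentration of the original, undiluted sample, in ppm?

Overall dilution factor = 6.003 × 4 × 12 × 12.01 = 3460.
Original = 38.7 ppb × 3460 = 1.34 × 10⁵ ppb = 134 ppm.

134 ppm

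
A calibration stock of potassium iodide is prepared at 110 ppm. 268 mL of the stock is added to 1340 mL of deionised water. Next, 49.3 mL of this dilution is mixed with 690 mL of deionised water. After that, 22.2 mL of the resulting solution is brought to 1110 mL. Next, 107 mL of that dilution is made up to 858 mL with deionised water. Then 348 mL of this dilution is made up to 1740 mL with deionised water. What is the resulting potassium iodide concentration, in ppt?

Overall dilution factor = 6 × 15.00 × 50 × 8.019 × 5 = 1.80 × 10⁵.
110 ppm / 1.80 × 10⁵ = 6.10 × 10⁻⁴ ppm = 610 ppt.

610 ppt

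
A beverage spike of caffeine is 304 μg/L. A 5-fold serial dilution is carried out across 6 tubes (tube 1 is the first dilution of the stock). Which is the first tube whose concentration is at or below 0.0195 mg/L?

Tube n has concentration 304 μg/L / 5ⁿ.
Need 5ⁿ ≥ 304 μg/L / 0.0195 mg/L = 15.6, so n ≥ 1.71.
First such tube: n = 2.

tube 2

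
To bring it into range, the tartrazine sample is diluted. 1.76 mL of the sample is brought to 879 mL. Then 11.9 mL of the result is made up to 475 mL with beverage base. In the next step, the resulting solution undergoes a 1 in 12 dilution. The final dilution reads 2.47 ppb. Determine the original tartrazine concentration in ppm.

591 ppm

Overall dilution factor = 499.4 × 39.92 × 12 = 2.39 × 10⁵.
Original = 2.47 ppb × 2.39 × 10⁵ = 5.91 × 10⁵ ppb = 591 ppm.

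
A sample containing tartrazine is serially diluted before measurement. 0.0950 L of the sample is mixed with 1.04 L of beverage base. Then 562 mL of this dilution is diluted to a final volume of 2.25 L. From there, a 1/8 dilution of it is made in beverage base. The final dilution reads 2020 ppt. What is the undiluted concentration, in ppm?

0.773 ppm

Overall dilution factor = 11.95 × 4.004 × 8 = 383.
Original = 2020 ppt × 383 = 7.73 × 10⁵ ppt = 0.773 ppm.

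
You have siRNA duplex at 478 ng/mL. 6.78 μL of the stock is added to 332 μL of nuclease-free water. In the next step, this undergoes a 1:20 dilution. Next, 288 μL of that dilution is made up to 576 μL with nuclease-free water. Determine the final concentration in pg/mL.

Overall dilution factor = 49.97 × 20 × 2 = 1999.
478 ng/mL / 1999 = 0.239 ng/mL = 239 pg/mL.

239 pg/mL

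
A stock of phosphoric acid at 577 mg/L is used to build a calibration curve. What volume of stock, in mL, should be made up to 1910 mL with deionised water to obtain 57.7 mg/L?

191 mL

V₁ = C₂V₂/C₁ = 57.7 × 1910 / 577 = 191 mL.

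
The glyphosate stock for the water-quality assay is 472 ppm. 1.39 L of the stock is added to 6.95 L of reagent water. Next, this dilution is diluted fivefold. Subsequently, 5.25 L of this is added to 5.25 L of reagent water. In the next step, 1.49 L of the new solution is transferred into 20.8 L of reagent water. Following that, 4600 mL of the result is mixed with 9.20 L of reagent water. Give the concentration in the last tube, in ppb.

Overall dilution factor = 6 × 5 × 2 × 14.96 × 3 = 2693.
472 ppm / 2693 = 0.175 ppm = 175 ppb.

175 ppb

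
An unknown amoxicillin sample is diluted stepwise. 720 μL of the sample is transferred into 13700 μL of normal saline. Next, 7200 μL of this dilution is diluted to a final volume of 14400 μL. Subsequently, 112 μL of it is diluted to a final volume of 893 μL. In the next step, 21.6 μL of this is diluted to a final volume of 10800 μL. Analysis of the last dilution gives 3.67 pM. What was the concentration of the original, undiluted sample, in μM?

Overall dilution factor = 20.03 × 2 × 7.973 × 500 = 1.60 × 10⁵.
Original = 3.67 pM × 1.60 × 10⁵ = 5.86 × 10⁵ pM = 0.586 μM.

0.586 μM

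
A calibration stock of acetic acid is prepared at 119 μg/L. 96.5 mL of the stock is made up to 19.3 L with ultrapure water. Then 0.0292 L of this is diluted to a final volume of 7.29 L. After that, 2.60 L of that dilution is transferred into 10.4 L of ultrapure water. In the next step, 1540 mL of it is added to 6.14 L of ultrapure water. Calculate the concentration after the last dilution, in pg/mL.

0.0956 pg/mL

Overall dilution factor = 200 × 249.7 × 5 × 4.987 = 1.25 × 10⁶.
119 μg/L / 1.25 × 10⁶ = 9.56 × 10⁻⁵ μg/L = 0.0956 pg/mL.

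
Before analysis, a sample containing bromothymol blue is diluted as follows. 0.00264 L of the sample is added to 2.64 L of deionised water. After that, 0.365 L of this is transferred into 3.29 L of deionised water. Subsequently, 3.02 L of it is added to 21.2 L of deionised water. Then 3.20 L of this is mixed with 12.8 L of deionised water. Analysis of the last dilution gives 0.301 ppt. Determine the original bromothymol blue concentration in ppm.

Overall dilution factor = 1001 × 10.01 × 8.020 × 5 = 4.02 × 10⁵.
Original = 0.301 ppt × 4.02 × 10⁵ = 1.21 × 10⁵ ppt = 0.121 ppm.

0.121 ppm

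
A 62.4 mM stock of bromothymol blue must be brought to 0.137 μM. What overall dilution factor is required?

Factor = C₀/C_target = 62.4 mM / 0.137 μM = 4.55 × 10⁵.

4.55 × 10⁵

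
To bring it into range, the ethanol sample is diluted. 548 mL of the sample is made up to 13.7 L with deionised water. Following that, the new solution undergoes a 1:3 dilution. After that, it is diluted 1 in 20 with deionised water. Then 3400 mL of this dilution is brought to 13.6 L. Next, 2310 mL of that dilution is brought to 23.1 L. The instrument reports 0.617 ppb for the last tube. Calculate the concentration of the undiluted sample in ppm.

Overall dilution factor = 25 × 3 × 20 × 4 × 10 = 6.00 × 10⁴.
Original = 0.617 ppb × 6.00 × 10⁴ = 3.70 × 10⁴ ppb = 37.0 ppm.

37.0 ppm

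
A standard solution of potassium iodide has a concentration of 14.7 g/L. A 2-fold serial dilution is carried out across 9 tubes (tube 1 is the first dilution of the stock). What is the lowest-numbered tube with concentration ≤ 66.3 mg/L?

tube 8

Tube n has concentration 14.7 g/L / 2ⁿ.
Need 2ⁿ ≥ 14.7 g/L / 66.3 mg/L = 222, so n ≥ 7.79.
First such tube: n = 8.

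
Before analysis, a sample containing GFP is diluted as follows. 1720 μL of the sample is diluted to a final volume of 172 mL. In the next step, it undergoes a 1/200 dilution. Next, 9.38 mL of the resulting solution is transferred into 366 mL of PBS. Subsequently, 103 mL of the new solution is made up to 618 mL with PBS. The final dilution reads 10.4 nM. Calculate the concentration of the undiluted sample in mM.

Overall dilution factor = 100 × 200 × 40.02 × 6 = 4.80 × 10⁶.
Original = 10.4 nM × 4.80 × 10⁶ = 4.99 × 10⁷ nM = 49.9 mM.

49.9 mM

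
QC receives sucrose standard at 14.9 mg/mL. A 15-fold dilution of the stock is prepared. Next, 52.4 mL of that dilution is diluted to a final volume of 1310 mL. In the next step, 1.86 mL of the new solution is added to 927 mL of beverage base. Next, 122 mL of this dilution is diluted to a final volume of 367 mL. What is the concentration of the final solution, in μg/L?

26.4 μg/L

Overall dilution factor = 15 × 25 × 499.4 × 3.008 = 5.63 × 10⁵.
14.9 mg/mL / 5.63 × 10⁵ = 2.64 × 10⁻⁵ mg/mL = 26.4 μg/L.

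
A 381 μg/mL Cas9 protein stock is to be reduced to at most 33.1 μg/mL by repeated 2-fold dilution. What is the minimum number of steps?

Need 2ⁿ ≥ 11.5, so n ≥ log(11.5)/log(2) = 3.52.
Minimum whole steps: n = 4.

4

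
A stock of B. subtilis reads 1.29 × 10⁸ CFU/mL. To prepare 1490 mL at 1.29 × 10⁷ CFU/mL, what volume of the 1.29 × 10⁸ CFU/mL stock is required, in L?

0.149 L

V₁ = C₂V₂/C₁ = 1.29 × 10⁷ × 1490 / 1.29 × 10⁸ = 149 mL = 0.149 L.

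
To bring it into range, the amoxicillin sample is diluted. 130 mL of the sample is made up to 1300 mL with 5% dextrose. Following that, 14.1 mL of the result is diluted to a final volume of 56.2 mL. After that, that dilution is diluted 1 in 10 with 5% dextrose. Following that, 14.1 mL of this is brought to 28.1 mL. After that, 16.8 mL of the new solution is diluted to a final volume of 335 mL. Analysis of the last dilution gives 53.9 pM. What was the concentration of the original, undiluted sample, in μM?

0.854 μM

Overall dilution factor = 10 × 3.986 × 10 × 1.993 × 19.94 = 1.58 × 10⁴.
Original = 53.9 pM × 1.58 × 10⁴ = 8.54 × 10⁵ pM = 0.854 μM.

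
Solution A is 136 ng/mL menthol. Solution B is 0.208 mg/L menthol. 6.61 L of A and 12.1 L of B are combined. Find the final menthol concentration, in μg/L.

C_B = 0.208 mg/L = 208 ng/mL.
C_mix = (C_A·V_A + C_B·V_B)/(V_A + V_B) = (136×6.61 + 208×12.1) / 18.71 = 183 ng/mL = 183 μg/L.

183 μg/L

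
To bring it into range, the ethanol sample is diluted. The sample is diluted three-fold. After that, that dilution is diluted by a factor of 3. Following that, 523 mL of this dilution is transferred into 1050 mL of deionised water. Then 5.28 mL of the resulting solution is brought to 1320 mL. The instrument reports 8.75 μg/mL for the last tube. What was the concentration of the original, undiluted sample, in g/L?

59.2 g/L

Overall dilution factor = 3 × 3 × 3.008 × 250 = 6767.
Original = 8.75 μg/mL × 6767 = 5.92 × 10⁴ μg/mL = 59.2 g/L.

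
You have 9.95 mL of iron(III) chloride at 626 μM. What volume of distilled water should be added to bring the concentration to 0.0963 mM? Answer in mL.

54.7 mL

0.0963 mM = 96.3 μM.
V₂ = C₁V₁/C₂ = 626 × 9.95 / 96.3 = 64.7 mL.
Diluent to add = V₂ − V₁ = 64.7 − 9.95 = 54.7 mL.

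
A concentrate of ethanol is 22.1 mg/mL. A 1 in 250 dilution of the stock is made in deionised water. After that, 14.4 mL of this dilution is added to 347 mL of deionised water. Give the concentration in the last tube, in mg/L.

Overall dilution factor = 250 × 25.10 = 6274.
22.1 mg/mL / 6274 = 3.52 × 10⁻³ mg/mL = 3.52 mg/L.

3.52 mg/L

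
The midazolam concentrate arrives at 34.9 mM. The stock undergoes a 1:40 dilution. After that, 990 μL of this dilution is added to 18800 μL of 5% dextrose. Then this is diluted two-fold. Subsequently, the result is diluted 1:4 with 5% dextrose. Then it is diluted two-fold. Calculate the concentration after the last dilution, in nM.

2730 nM

Overall dilution factor = 40 × 19.99 × 2 × 4 × 2 = 1.28 × 10⁴.
34.9 mM / 1.28 × 10⁴ = 2.73 × 10⁻³ mM = 2730 nM.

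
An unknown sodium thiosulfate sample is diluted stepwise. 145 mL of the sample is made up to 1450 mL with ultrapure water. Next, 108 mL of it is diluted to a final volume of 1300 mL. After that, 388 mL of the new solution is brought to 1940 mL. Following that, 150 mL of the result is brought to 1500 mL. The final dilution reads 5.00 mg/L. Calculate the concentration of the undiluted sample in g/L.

30.1 g/L

Overall dilution factor = 10 × 12.04 × 5 × 10 = 6019.
Original = 5.00 mg/L × 6019 = 3.01 × 10⁴ mg/L = 30.1 g/L.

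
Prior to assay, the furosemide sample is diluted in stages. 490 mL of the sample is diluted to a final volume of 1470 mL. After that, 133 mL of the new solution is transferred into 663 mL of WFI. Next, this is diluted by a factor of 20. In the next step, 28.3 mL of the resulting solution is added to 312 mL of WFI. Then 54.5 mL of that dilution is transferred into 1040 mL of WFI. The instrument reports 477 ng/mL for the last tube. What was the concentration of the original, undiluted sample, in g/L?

Overall dilution factor = 3 × 5.985 × 20 × 12.02 × 20.08 = 8.67 × 10⁴.
Original = 477 ng/mL × 8.67 × 10⁴ = 4.14 × 10⁷ ng/mL = 41.4 g/L.

41.4 g/L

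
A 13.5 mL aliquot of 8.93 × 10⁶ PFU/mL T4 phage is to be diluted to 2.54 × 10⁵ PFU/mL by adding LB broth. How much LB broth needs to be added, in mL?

461 mL

V₂ = C₁V₁/C₂ = 8.93 × 10⁶ × 13.5 / 2.54 × 10⁵ = 475 mL.
Diluent to add = V₂ − V₁ = 475 − 13.5 = 461 mL.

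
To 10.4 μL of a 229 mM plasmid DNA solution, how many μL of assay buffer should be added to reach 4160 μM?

562 μL

4160 μM = 4.16 mM.
V₂ = C₁V₁/C₂ = 229 × 10.4 / 4.16 = 573 μL.
Diluent to add = V₂ − V₁ = 573 − 10.4 = 562 μL.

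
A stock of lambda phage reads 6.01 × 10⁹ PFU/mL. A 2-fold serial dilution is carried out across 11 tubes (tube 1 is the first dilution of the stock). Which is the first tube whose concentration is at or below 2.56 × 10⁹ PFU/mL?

Tube n has concentration 6.01 × 10⁹ PFU/mL / 2ⁿ.
Need 2ⁿ ≥ 6.01 × 10⁹ PFU/mL / 2.56 × 10⁹ PFU/mL = 2.35, so n ≥ 1.23.
First such tube: n = 2.

tube 2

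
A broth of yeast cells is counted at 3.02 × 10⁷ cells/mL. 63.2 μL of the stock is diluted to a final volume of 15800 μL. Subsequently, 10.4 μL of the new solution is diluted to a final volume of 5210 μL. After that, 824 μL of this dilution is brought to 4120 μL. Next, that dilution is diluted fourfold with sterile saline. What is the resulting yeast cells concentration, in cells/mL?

12.1 cells/mL

Overall dilution factor = 250 × 501.0 × 5 × 4 = 2.50 × 10⁶.
3.02 × 10⁷ cells/mL / 2.50 × 10⁶ = 12.1 cells/mL.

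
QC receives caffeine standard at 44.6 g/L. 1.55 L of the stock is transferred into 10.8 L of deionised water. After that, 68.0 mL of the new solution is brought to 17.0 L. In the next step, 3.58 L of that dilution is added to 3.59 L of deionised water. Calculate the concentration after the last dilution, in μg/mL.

Overall dilution factor = 7.968 × 250 × 2.003 = 3989.
44.6 g/L / 3989 = 0.0112 g/L = 11.2 μg/mL.

11.2 μg/mL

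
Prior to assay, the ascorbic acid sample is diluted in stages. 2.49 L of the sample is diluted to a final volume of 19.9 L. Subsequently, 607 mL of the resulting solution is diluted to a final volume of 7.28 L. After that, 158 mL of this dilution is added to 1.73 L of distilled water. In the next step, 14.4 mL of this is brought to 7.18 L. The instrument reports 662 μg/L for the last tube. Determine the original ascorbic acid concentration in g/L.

Overall dilution factor = 7.992 × 11.99 × 11.95 × 498.6 = 5.71 × 10⁵.
Original = 662 μg/L × 5.71 × 10⁵ = 3.78 × 10⁸ μg/L = 378 g/L.

378 g/L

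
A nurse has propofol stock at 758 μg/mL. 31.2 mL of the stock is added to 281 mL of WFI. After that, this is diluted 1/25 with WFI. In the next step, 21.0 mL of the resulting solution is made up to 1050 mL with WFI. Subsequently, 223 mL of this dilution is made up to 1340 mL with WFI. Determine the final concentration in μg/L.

Overall dilution factor = 10.01 × 25 × 50 × 6.009 = 7.52 × 10⁴.
758 μg/mL / 7.52 × 10⁴ = 0.0101 μg/mL = 10.1 μg/L.

10.1 μg/L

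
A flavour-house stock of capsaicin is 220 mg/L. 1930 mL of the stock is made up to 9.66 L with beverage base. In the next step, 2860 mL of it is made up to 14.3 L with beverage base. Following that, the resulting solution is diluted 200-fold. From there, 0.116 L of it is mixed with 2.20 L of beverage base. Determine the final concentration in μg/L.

2.20 μg/L

Overall dilution factor = 5.005 × 5 × 200 × 19.97 = 9.99 × 10⁴.
220 mg/L / 9.99 × 10⁴ = 2.20 × 10⁻³ mg/L = 2.20 μg/L.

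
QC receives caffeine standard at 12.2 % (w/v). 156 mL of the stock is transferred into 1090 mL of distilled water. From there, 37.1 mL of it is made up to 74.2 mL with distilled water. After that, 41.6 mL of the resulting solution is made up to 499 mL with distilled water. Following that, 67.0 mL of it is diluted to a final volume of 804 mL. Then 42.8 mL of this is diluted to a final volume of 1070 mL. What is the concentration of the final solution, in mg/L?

2.12 mg/L

Overall dilution factor = 7.987 × 2 × 12.00 × 12 × 25 = 5.75 × 10⁴.
12.2 % (w/v) / 5.75 × 10⁴ = 2.12 × 10⁻⁴ % (w/v) = 2.12 mg/L.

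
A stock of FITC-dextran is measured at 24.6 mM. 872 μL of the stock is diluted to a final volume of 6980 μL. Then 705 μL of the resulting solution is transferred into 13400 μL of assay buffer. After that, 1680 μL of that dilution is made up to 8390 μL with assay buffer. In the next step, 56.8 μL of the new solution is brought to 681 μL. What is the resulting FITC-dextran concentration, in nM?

2570 nM

Overall dilution factor = 8.005 × 20.01 × 4.994 × 11.99 = 9589.
24.6 mM / 9589 = 2.57 × 10⁻³ mM = 2570 nM.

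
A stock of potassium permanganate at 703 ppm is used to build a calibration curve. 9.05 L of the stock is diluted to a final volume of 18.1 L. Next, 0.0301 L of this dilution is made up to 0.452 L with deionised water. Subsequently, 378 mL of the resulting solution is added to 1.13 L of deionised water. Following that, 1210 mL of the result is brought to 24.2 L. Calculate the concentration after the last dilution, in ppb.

293 ppb

Overall dilution factor = 2 × 15.02 × 3.989 × 20 = 2396.
703 ppm / 2396 = 0.293 ppm = 293 ppb.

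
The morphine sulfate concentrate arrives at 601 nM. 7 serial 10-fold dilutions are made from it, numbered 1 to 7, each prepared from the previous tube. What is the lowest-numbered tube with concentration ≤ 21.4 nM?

Tube n has concentration 601 nM / 10ⁿ.
Need 10ⁿ ≥ 601 nM / 21.4 nM = 28.1, so n ≥ 1.45.
First such tube: n = 2.

tube 2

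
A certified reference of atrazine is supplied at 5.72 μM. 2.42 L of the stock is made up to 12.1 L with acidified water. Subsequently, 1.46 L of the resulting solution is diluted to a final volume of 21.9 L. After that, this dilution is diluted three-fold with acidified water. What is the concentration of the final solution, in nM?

25.4 nM

Overall dilution factor = 5 × 15 × 3 = 225.
5.72 μM / 225 = 0.0254 μM = 25.4 nM.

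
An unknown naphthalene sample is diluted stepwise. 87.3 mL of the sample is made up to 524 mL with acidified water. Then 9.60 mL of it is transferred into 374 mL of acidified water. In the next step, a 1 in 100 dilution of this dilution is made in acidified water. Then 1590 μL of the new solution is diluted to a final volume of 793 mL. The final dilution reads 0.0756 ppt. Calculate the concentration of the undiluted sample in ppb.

Overall dilution factor = 6.002 × 39.96 × 100 × 498.7 = 1.20 × 10⁷.
Original = 0.0756 ppt × 1.20 × 10⁷ = 9.04 × 10⁵ ppt = 904 ppb.

904 ppb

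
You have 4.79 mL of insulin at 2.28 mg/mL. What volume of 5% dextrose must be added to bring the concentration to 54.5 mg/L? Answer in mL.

196 mL

54.5 mg/L = 0.0545 mg/mL.
V₂ = C₁V₁/C₂ = 2.28 × 4.79 / 0.0545 = 200 mL.
Diluent to add = V₂ − V₁ = 200 − 4.79 = 196 mL.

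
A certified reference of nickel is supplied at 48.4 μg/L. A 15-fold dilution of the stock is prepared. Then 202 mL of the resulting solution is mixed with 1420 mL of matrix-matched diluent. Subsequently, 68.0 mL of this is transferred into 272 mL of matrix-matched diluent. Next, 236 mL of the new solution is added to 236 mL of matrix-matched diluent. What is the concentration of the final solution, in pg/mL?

Overall dilution factor = 15 × 8.030 × 5 × 2 = 1204.
48.4 μg/L / 1204 = 0.0402 μg/L = 40.2 pg/mL.

40.2 pg/mL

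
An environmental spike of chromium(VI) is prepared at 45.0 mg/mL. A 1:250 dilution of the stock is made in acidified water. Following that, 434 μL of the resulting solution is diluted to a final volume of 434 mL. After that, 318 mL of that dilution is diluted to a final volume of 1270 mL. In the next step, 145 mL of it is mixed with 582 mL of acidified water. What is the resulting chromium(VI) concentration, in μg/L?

Overall dilution factor = 250 × 1000 × 3.994 × 5.014 = 5.01 × 10⁶.
45.0 mg/mL / 5.01 × 10⁶ = 8.99 × 10⁻⁶ mg/mL = 8.99 μg/L.

8.99 μg/L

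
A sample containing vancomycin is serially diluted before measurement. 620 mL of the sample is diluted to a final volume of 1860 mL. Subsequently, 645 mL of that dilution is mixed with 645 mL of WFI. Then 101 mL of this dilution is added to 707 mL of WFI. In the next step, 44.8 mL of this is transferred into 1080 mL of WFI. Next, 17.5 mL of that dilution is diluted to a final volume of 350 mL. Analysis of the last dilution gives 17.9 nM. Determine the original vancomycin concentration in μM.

431 μM

Overall dilution factor = 3 × 2 × 8 × 25.11 × 20 = 2.41 × 10⁴.
Original = 17.9 nM × 2.41 × 10⁴ = 4.31 × 10⁵ nM = 431 μM.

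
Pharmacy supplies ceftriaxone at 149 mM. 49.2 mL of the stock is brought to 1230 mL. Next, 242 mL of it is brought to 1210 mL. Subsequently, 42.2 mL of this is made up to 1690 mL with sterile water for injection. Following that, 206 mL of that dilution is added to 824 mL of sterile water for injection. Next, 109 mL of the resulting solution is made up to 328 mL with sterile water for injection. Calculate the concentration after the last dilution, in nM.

Overall dilution factor = 25 × 5 × 40.05 × 5 × 3.009 = 7.53 × 10⁴.
149 mM / 7.53 × 10⁴ = 1.98 × 10⁻³ mM = 1980 nM.

1980 nM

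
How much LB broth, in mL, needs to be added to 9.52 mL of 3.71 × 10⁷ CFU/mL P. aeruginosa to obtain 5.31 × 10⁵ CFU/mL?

V₂ = C₁V₁/C₂ = 3.71 × 10⁷ × 9.52 / 5.31 × 10⁵ = 665 mL.
Diluent to add = V₂ − V₁ = 665 − 9.52 = 656 mL.

656 mL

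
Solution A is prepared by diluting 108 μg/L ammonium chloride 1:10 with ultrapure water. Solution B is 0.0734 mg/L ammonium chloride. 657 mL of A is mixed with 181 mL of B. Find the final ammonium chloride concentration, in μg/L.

24.3 μg/L

C_A = 108 μg/L / 10 = 10.8 μg/L.
C_B = 0.0734 mg/L = 73.4 μg/L.
C_mix = (C_A·V_A + C_B·V_B)/(V_A + V_B) = (10.8×657 + 73.4×181) / 838.0 = 24.3 μg/L.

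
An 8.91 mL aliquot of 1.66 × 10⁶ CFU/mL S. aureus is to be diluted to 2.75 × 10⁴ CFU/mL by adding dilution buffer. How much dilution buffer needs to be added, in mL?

529 mL

V₂ = C₁V₁/C₂ = 1.66 × 10⁶ × 8.91 / 2.75 × 10⁴ = 538 mL.
Diluent to add = V₂ − V₁ = 538 − 8.91 = 529 mL.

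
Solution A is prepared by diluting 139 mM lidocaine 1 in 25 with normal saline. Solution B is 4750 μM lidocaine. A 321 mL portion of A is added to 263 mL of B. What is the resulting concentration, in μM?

C_A = 139 mM / 25 = 5.56 mM.
C_B = 4750 μM = 4.75 mM.
C_mix = (C_A·V_A + C_B·V_B)/(V_A + V_B) = (5.56×321 + 4.75×263) / 584.0 = 5.20 mM = 5200 μM.

5200 μM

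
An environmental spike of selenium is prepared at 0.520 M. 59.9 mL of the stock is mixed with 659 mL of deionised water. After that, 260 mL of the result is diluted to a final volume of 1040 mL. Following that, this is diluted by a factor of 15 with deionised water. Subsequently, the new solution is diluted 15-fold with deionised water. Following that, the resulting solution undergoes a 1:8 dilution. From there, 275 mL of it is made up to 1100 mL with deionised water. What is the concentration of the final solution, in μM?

Overall dilution factor = 12.00 × 4 × 15 × 15 × 8 × 4 = 3.46 × 10⁵.
0.520 M / 3.46 × 10⁵ = 1.50 × 10⁻⁶ M = 1.50 μM.

1.50 μM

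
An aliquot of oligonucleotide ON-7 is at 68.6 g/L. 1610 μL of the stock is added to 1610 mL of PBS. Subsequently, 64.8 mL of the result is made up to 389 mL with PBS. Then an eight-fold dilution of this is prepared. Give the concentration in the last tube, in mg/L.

1.43 mg/L

Overall dilution factor = 1001 × 6.003 × 8 = 4.81 × 10⁴.
68.6 g/L / 4.81 × 10⁴ = 1.43 × 10⁻³ g/L = 1.43 mg/L.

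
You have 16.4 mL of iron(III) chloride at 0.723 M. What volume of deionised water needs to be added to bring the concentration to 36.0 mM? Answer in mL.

313 mL

36.0 mM = 0.0360 M.
V₂ = C₁V₁/C₂ = 0.723 × 16.4 / 0.0360 = 329 mL.
Diluent to add = V₂ − V₁ = 329 − 16.4 = 313 mL.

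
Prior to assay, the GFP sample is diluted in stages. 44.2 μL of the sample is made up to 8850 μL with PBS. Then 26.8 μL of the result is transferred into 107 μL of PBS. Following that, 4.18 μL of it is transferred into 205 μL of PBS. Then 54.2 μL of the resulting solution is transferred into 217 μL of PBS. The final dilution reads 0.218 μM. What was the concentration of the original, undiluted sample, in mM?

54.6 mM

Overall dilution factor = 200.2 × 4.993 × 50.04 × 5.004 = 2.50 × 10⁵.
Original = 0.218 μM × 2.50 × 10⁵ = 5.46 × 10⁴ μM = 54.6 mM.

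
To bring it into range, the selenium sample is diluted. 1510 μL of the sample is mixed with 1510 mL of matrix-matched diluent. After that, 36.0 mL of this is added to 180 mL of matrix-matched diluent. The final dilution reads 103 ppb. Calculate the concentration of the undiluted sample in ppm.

619 ppm

Overall dilution factor = 1001 × 6 = 6006.
Original = 103 ppb × 6006 = 6.19 × 10⁵ ppb = 619 ppm.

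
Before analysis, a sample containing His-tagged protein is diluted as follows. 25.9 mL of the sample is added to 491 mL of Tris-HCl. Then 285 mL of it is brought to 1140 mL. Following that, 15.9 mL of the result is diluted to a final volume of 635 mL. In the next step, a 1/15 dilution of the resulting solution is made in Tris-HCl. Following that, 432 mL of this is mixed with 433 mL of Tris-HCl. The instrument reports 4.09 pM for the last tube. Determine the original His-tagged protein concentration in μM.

0.392 μM

Overall dilution factor = 19.96 × 4 × 39.94 × 15 × 2.002 = 9.58 × 10⁴.
Original = 4.09 pM × 9.58 × 10⁴ = 3.92 × 10⁵ pM = 0.392 μM.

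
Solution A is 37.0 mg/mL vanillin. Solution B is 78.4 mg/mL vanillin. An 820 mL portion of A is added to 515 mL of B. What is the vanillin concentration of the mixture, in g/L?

53.0 g/L

C_mix = (C_A·V_A + C_B·V_B)/(V_A + V_B) = (37.0×820 + 78.4×515) / 1335 = 53.0 mg/mL = 53.0 g/L.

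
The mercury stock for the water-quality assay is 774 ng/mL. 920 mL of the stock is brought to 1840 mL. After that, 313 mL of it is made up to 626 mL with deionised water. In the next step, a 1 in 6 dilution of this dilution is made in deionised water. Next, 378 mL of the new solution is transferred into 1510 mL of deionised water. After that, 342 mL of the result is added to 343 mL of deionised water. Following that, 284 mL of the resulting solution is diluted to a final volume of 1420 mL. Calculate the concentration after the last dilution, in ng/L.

Overall dilution factor = 2 × 2 × 6 × 4.995 × 2.003 × 5 = 1200.
774 ng/mL / 1200 = 0.645 ng/mL = 645 ng/L.

645 ng/L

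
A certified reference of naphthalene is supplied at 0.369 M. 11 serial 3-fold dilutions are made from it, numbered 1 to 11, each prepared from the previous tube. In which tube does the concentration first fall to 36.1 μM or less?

Tube n has concentration 0.369 M / 3ⁿ.
Need 3ⁿ ≥ 0.369 M / 36.1 μM = 1.02 × 10⁴, so n ≥ 8.40.
First such tube: n = 9.

tube 9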